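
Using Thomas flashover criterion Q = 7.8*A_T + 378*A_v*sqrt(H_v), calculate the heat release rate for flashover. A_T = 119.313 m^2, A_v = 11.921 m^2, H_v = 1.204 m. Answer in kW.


7.8*A_T = 930.64
sqrt(H_v) = 1.0973
378*A_v*sqrt(H_v) = 4944.4
Q = 930.64 + 4944.4 = 5875.1 kW

5875.1 kW


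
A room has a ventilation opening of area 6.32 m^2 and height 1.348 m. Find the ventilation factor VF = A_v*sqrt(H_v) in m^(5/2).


sqrt(H_v) = 1.1610
VF = 6.32 * 1.1610 = 7.3377 m^(5/2)

7.3377 m^(5/2)


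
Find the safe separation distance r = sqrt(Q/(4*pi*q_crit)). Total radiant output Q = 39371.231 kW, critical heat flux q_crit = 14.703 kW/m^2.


4*pi*q_crit = 184.76
Q/(4*pi*q_crit) = 213.09
r = sqrt(213.09) = 14.598 m

14.598 m


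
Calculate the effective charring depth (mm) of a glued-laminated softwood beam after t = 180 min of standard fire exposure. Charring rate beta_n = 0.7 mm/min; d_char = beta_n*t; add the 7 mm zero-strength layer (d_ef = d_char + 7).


d_char = 0.7 * 180 = 126 mm
d_ef = 126 + 1.0*7 = 133 mm

133 mm


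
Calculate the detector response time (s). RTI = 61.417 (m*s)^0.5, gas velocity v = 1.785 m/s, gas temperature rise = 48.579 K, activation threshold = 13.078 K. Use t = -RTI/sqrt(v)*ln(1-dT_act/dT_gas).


dT_act/dT_gas = 0.26921
ln(1 - 0.26921) = -0.31363
t = -61.417 / sqrt(1.785) * -0.31363 = 14.417 s

14.417 s


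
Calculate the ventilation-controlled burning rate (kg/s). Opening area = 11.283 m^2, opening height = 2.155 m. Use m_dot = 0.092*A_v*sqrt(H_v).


sqrt(H_v) = 1.4680
m_dot = 0.092 * 11.283 * 1.4680 = 1.5238 kg/s

1.5238 kg/s


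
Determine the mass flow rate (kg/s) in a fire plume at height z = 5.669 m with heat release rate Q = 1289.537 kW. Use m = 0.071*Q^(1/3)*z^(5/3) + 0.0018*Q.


Q^(1/3) = 10.885
z^(5/3) = 18.024
First term = 0.071 * 10.885 * 18.024 = 13.929
Second term = 0.0018 * 1289.537 = 2.3212
m = 16.250 kg/s

16.250 kg/s


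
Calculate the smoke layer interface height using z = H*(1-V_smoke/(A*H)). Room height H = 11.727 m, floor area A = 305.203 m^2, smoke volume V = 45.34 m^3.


V/(A*H) = 0.012668
1 - 0.012668 = 0.98733
z = 11.727 * 0.98733 = 11.578 m

11.578 m


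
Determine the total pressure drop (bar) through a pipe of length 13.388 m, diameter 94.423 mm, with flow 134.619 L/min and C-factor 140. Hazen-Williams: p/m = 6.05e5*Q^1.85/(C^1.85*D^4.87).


Q^1.85 = 8686.5
C^1.85 = 9339.8
D^4.87 = 4.1556e+09
p/m = 0.00013541 bar/m
p_total = 0.00013541 * 13.388 = 0.0018128 bar

0.0018128 bar


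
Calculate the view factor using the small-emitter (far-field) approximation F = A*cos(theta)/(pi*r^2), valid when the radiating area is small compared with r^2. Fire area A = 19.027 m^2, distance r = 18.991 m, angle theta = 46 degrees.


cos(46 deg) = 0.69466
pi*r^2 = 1133.0
F = 19.027 * 0.69466 / 1133.0 = 0.011665

0.011665


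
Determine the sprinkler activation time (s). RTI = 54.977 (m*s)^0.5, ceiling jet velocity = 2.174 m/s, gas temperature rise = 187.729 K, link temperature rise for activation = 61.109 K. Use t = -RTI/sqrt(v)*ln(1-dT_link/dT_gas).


dT_link/dT_gas = 0.32552
ln(1 - 0.32552) = -0.39381
t = -54.977 / sqrt(2.174) * -0.39381 = 14.684 s

14.684 s


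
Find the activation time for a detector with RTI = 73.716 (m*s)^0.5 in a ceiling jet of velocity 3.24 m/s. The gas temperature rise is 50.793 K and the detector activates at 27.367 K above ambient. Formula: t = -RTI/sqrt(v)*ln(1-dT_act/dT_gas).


dT_act/dT_gas = 0.53879
ln(1 - 0.53879) = -0.77391
t = -73.716 / sqrt(3.24) * -0.77391 = 31.694 s

31.694 s


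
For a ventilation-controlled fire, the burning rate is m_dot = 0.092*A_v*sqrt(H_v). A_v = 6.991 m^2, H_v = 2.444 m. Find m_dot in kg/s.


sqrt(H_v) = 1.5633
m_dot = 0.092 * 6.991 * 1.5633 = 1.0055 kg/s

1.0055 kg/s


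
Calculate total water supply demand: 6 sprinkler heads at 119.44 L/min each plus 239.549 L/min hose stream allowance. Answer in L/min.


Sprinkler demand = 6 * 119.44 = 716.64 L/min
Total = 716.64 + 239.549 = 956.189 L/min

956.189 L/min


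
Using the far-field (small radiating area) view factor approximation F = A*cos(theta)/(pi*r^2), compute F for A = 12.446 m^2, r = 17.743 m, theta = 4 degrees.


cos(4 deg) = 0.99756
pi*r^2 = 989.02
F = 12.446 * 0.99756 / 989.02 = 0.012554

0.012554


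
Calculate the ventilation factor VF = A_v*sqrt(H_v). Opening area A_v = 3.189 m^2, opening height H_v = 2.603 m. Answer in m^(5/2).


sqrt(H_v) = 1.6134
VF = 3.189 * 1.6134 = 5.1451 m^(5/2)

5.1451 m^(5/2)


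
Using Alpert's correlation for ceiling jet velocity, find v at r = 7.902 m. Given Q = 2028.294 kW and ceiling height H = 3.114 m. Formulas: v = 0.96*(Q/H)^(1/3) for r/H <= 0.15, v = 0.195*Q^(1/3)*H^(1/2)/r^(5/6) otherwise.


r/H = 7.902 / 3.114 = 2.5376
r/H > 0.15, so v = 0.195*Q^(1/3)*H^(1/2)/r^(5/6)
Q^(1/3) = 12.658
H^(1/2) = 1.7647
r^(5/6) = 5.5990
v = 0.195 * 12.658 * 1.7647 / 5.5990 = 0.77796 m/s

0.77796 m/s


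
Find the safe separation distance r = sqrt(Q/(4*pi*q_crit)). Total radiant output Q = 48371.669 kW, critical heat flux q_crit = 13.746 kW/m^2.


4*pi*q_crit = 172.74
Q/(4*pi*q_crit) = 280.03
r = sqrt(280.03) = 16.734 m

16.734 m


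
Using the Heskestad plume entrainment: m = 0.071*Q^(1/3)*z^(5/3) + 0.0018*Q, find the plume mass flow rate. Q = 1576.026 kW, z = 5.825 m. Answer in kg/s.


Q^(1/3) = 11.637
z^(5/3) = 18.858
First term = 0.071 * 11.637 * 18.858 = 15.581
Second term = 0.0018 * 1576.026 = 2.8368
m = 18.418 kg/s

18.418 kg/s


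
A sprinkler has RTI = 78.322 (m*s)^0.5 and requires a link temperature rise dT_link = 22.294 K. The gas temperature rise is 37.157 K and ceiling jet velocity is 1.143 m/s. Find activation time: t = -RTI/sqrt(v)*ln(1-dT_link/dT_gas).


dT_link/dT_gas = 0.59999
ln(1 - 0.59999) = -0.91628
t = -78.322 / sqrt(1.143) * -0.91628 = 67.126 s

67.126 s


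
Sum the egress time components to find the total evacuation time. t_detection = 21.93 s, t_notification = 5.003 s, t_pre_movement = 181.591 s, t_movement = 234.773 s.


Total = 21.93 + 5.003 + 181.591 + 234.773 = 443.297 s

443.297 s


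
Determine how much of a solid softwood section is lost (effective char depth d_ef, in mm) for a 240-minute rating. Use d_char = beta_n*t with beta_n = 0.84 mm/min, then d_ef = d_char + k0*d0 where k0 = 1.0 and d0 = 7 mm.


d_char = 0.84 * 240 = 201.6 mm
d_ef = 201.6 + 1.0*7 = 208.6 mm

208.6 mm


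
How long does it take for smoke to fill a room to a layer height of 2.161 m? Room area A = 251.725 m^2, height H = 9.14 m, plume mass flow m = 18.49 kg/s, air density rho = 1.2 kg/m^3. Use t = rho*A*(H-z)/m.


H - z = 6.979 m
t = 1.2 * 251.725 * 6.979 / 18.49 = 114.02 s

114.02 s


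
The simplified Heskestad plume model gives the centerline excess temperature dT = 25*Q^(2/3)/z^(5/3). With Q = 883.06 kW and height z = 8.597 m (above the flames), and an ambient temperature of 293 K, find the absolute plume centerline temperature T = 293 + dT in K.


Q^(2/3) = 92.044
z^(5/3) = 36.078
dT = 25 * 92.044 / 36.078 = 63.781 K
T = 293 + 63.781 = 356.78 K

356.78 K


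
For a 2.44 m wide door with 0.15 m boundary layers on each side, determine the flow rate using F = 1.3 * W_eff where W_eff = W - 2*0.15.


W_eff = 2.44 - 0.30 = 2.14 m
F = 1.3 * 2.14 = 2.782 persons/s

2.782 persons/s


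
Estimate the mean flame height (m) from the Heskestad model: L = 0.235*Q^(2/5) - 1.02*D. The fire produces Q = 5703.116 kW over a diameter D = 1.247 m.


Q^(2/5) = 31.801
0.235 * Q^(2/5) = 7.4733
1.02 * D = 1.2719
L = 6.2014 m

6.2014 m


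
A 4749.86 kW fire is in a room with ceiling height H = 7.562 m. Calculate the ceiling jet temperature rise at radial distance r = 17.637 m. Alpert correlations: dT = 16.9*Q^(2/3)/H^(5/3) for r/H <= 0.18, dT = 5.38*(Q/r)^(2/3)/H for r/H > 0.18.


r/H = 17.637 / 7.562 = 2.3323
r/H > 0.18, so dT = 5.38*(Q/r)^(2/3)/H
Q/r = 269.31
(Q/r)^(2/3) = 41.703
dT = 5.38 * 41.703 / 7.562 = 29.670 K

29.670 K


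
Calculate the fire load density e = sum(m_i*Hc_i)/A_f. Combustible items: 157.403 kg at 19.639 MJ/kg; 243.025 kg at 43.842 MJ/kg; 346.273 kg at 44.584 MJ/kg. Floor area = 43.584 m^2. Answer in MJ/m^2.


Total energy = 157.403*19.639 + 243.025*43.842 + 346.273*44.584
= 3091.238 + 10654.70 + 15438.24
= 29184.17 MJ
e = 29184.17 / 43.584 = 669.61 MJ/m^2

669.61 MJ/m^2


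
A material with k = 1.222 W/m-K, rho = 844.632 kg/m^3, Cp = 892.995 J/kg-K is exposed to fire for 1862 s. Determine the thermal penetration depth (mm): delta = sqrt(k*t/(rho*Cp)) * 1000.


alpha = 1.222 / (844.632 * 892.995) = 1.6201e-06 m^2/s
alpha * t = 0.0030167
delta = sqrt(0.0030167) * 1000 = 54.925 mm

54.925 mm


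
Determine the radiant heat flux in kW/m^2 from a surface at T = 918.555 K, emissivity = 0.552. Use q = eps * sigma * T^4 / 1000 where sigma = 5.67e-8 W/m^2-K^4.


T^4 = 7.1190e+11
q = 0.552 * 5.67e-8 * 7.1190e+11 / 1000 = 22.281 kW/m^2

22.281 kW/m^2


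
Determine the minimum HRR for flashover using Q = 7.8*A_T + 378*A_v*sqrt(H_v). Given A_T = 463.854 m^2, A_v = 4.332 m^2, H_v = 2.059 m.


7.8*A_T = 3618.1
sqrt(H_v) = 1.4349
378*A_v*sqrt(H_v) = 2349.7
Q = 3618.1 + 2349.7 = 5967.7 kW

5967.7 kW


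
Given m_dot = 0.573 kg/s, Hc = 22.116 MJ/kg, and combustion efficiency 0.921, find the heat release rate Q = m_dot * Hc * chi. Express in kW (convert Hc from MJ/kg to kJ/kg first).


Hc = 22.116 MJ/kg = 22.116 * 1000 kJ/kg = 22116 kJ/kg
Q = 0.573 kg/s * 22116 kJ/kg * 0.921 = 11671 kW

11671 kW


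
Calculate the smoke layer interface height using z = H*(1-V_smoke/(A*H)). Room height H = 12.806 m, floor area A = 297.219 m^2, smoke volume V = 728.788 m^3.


V/(A*H) = 0.19147
1 - 0.19147 = 0.80853
z = 12.806 * 0.80853 = 10.354 m

10.354 m


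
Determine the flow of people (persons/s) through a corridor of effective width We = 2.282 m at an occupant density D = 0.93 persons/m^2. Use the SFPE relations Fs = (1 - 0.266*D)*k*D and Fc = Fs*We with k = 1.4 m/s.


1 - 0.266*D = 1 - 0.266*0.93 = 0.75262
Fs = 0.75262 * 1.4 * 0.93 = 0.97991 persons/(s*m)
Fc = 0.97991 * 2.282 = 2.2362 persons/s

2.2362 persons/s


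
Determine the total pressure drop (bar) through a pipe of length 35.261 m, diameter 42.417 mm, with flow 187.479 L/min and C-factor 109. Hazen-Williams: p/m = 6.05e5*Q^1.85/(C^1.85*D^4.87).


Q^1.85 = 16031
C^1.85 = 5878.1
D^4.87 = 8.4357e+07
p/m = 0.019560 bar/m
p_total = 0.019560 * 35.261 = 0.68969 bar

0.68969 bar


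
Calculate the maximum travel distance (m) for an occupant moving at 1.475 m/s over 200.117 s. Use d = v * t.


d = 1.475 * 200.117 = 295.17 m

295.17 m


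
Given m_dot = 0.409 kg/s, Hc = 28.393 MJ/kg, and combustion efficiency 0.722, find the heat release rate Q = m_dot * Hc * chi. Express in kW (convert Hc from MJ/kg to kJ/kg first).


Hc = 28.393 MJ/kg = 28.393 * 1000 kJ/kg = 28393 kJ/kg
Q = 0.409 kg/s * 28393 kJ/kg * 0.722 = 8384.4 kW

8384.4 kW


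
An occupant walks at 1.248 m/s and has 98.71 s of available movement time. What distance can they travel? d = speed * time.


d = 1.248 * 98.71 = 123.19 m

123.19 m


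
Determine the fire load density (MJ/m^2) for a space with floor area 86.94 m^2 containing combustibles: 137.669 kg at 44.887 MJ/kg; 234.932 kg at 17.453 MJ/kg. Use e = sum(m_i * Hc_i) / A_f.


Total energy = 137.669*44.887 + 234.932*17.453
= 6179.548 + 4100.268
= 10279.82 MJ
e = 10279.82 / 86.94 = 118.24 MJ/m^2

118.24 MJ/m^2


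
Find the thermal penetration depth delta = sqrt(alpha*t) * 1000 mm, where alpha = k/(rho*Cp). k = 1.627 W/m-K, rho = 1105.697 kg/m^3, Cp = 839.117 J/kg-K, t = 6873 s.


alpha = 1.627 / (1105.697 * 839.117) = 1.7536e-06 m^2/s
alpha * t = 0.012052
delta = sqrt(0.012052) * 1000 = 109.78 mm

109.78 mm


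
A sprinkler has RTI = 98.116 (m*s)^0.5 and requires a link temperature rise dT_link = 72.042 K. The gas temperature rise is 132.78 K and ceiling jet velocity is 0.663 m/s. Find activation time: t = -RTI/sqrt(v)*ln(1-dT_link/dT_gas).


dT_link/dT_gas = 0.54257
ln(1 - 0.54257) = -0.78212
t = -98.116 / sqrt(0.663) * -0.78212 = 94.245 s

94.245 s


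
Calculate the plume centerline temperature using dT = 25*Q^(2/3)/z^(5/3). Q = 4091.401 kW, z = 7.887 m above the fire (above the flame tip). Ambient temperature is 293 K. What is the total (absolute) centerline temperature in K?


Q^(2/3) = 255.81
z^(5/3) = 31.250
dT = 25 * 255.81 / 31.250 = 204.65 K
T = 293 + 204.65 = 497.65 K

497.65 K


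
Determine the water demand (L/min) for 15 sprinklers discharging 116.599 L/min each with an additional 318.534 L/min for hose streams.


Sprinkler demand = 15 * 116.599 = 1748.985 L/min
Total = 1748.985 + 318.534 = 2067.519 L/min

2067.519 L/min


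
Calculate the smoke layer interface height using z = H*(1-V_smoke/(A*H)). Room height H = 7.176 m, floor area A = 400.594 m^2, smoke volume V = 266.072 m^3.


V/(A*H) = 0.092558
1 - 0.092558 = 0.90744
z = 7.176 * 0.90744 = 6.5118 m

6.5118 m


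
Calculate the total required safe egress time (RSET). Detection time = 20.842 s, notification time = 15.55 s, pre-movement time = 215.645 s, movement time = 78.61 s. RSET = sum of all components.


Total = 20.842 + 15.55 + 215.645 + 78.61 = 330.647 s

330.647 s


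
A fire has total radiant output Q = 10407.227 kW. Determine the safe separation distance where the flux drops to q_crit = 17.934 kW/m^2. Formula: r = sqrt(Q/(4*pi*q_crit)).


4*pi*q_crit = 225.37
Q/(4*pi*q_crit) = 46.179
r = sqrt(46.179) = 6.7955 m

6.7955 m


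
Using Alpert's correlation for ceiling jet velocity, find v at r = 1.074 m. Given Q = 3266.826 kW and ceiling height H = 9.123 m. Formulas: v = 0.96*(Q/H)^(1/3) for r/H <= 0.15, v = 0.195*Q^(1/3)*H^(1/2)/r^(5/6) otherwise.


r/H = 1.074 / 9.123 = 0.11772
r/H <= 0.15, so v = 0.96*(Q/H)^(1/3)
Q/H = 358.09
(Q/H)^(1/3) = 7.1012
v = 0.96 * 7.1012 = 6.8171 m/s

6.8171 m/s


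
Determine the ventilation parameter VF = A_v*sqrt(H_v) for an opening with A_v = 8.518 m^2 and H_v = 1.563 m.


sqrt(H_v) = 1.2502
VF = 8.518 * 1.2502 = 10.649 m^(5/2)

10.649 m^(5/2)


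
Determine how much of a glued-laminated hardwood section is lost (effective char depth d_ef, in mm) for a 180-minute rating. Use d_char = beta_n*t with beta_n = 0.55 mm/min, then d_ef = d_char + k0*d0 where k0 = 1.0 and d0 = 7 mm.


d_char = 0.55 * 180 = 99 mm
d_ef = 99 + 1.0*7 = 106 mm

106 mm


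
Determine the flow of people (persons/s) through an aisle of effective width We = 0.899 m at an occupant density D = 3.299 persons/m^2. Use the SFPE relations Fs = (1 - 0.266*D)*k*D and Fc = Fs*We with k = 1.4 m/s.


1 - 0.266*D = 1 - 0.266*3.299 = 0.12247
Fs = 0.12247 * 1.4 * 3.299 = 0.56562 persons/(s*m)
Fc = 0.56562 * 0.899 = 0.50849 persons/s

0.50849 persons/s


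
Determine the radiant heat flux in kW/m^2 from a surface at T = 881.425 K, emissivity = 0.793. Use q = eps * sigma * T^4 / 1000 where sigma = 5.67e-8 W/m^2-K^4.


T^4 = 6.0359e+11
q = 0.793 * 5.67e-8 * 6.0359e+11 / 1000 = 27.139 kW/m^2

27.139 kW/m^2


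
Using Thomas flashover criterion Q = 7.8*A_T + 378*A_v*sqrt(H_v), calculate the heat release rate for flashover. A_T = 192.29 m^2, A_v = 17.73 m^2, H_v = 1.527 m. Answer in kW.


7.8*A_T = 1499.862
sqrt(H_v) = 1.2357
378*A_v*sqrt(H_v) = 8281.7
Q = 1499.862 + 8281.7 = 9781.6 kW

9781.6 kW


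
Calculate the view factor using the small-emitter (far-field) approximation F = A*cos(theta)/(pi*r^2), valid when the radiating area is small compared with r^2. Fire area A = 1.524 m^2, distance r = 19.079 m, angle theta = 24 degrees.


cos(24 deg) = 0.91355
pi*r^2 = 1143.6
F = 1.524 * 0.91355 / 1143.6 = 0.0012175

0.0012175


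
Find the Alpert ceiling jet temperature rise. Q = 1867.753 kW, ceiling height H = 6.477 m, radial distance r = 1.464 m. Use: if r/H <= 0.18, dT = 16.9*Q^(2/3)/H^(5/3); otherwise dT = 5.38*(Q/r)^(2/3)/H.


r/H = 1.464 / 6.477 = 0.22603
r/H > 0.18, so dT = 5.38*(Q/r)^(2/3)/H
Q/r = 1275.8
(Q/r)^(2/3) = 117.63
dT = 5.38 * 117.63 / 6.477 = 97.707 K

97.707 K


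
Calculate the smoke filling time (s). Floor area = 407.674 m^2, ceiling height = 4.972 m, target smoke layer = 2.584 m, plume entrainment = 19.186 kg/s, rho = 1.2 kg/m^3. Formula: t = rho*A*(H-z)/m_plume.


H - z = 2.388 m
t = 1.2 * 407.674 * 2.388 / 19.186 = 60.890 s

60.890 s


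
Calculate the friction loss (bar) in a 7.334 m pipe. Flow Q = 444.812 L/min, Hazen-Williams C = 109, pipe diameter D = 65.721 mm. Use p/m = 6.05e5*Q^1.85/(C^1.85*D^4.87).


Q^1.85 = 79273
C^1.85 = 5878.1
D^4.87 = 7.1157e+08
p/m = 0.011466 bar/m
p_total = 0.011466 * 7.334 = 0.084094 bar

0.084094 bar


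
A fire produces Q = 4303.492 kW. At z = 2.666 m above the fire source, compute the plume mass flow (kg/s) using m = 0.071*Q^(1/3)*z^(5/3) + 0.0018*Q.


Q^(1/3) = 16.266
z^(5/3) = 5.1259
First term = 0.071 * 16.266 * 5.1259 = 5.9197
Second term = 0.0018 * 4303.492 = 7.7463
m = 13.666 kg/s

13.666 kg/s


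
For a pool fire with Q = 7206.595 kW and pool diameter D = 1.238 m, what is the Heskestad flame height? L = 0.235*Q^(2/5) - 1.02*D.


Q^(2/5) = 34.921
0.235 * Q^(2/5) = 8.2065
1.02 * D = 1.2628
L = 6.9438 m

6.9438 m


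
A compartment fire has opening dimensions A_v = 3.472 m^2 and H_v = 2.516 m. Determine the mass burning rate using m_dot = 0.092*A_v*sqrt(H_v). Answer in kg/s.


sqrt(H_v) = 1.5862
m_dot = 0.092 * 3.472 * 1.5862 = 0.50667 kg/s

0.50667 kg/s


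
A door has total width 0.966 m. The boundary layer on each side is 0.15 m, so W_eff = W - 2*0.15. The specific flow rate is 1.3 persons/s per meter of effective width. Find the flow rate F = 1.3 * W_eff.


W_eff = 0.966 - 0.30 = 0.666 m
F = 1.3 * 0.666 = 0.86580 persons/s

0.86580 persons/s


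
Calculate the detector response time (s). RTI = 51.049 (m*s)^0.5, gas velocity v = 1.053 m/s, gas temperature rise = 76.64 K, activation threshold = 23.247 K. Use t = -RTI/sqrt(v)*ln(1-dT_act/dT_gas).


dT_act/dT_gas = 0.30333
ln(1 - 0.30333) = -0.36144
t = -51.049 / sqrt(1.053) * -0.36144 = 17.981 s

17.981 s


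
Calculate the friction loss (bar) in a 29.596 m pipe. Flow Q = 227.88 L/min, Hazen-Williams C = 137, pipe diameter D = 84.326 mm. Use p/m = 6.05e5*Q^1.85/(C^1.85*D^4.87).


Q^1.85 = 23002
C^1.85 = 8972.9
D^4.87 = 2.3957e+09
p/m = 0.00064736 bar/m
p_total = 0.00064736 * 29.596 = 0.019159 bar

0.019159 bar


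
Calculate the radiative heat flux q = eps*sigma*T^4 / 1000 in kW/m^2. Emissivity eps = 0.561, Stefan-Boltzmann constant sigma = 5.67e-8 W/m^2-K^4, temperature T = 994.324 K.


T^4 = 9.7749e+11
q = 0.561 * 5.67e-8 * 9.7749e+11 / 1000 = 31.093 kW/m^2

31.093 kW/m^2


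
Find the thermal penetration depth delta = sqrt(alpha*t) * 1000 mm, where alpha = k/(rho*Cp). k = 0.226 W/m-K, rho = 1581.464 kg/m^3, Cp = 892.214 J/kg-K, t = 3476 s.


alpha = 0.226 / (1581.464 * 892.214) = 1.6017e-07 m^2/s
alpha * t = 0.00055675
delta = sqrt(0.00055675) * 1000 = 23.596 mm

23.596 mm


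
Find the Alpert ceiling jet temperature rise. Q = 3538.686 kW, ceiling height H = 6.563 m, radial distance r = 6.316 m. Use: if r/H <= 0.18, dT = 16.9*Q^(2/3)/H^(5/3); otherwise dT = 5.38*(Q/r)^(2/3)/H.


r/H = 6.316 / 6.563 = 0.96236
r/H > 0.18, so dT = 5.38*(Q/r)^(2/3)/H
Q/r = 560.27
(Q/r)^(2/3) = 67.962
dT = 5.38 * 67.962 / 6.563 = 55.712 K

55.712 K


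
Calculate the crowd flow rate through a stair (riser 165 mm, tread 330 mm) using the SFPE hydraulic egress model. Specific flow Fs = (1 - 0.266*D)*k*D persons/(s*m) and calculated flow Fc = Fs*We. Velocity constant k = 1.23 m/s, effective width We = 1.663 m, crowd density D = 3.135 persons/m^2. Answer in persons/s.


1 - 0.266*D = 1 - 0.266*3.135 = 0.16609
Fs = 0.16609 * 1.23 * 3.135 = 0.64045 persons/(s*m)
Fc = 0.64045 * 1.663 = 1.0651 persons/s

1.0651 persons/s


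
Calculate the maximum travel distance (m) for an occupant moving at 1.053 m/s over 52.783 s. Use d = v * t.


d = 1.053 * 52.783 = 55.580 m

55.580 m


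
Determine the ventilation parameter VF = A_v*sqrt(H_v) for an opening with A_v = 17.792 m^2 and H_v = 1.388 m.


sqrt(H_v) = 1.1781
VF = 17.792 * 1.1781 = 20.961 m^(5/2)

20.961 m^(5/2)


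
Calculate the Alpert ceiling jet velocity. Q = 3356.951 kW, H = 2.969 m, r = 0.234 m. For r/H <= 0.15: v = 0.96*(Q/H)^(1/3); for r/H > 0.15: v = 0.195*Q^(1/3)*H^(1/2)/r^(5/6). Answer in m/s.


r/H = 0.234 / 2.969 = 0.078814
r/H <= 0.15, so v = 0.96*(Q/H)^(1/3)
Q/H = 1130.7
(Q/H)^(1/3) = 10.418
v = 0.96 * 10.418 = 10.001 m/s

10.001 m/s


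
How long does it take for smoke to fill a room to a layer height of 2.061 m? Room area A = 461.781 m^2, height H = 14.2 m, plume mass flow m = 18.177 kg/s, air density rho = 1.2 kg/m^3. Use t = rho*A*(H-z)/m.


H - z = 12.139 m
t = 1.2 * 461.781 * 12.139 / 18.177 = 370.06 s

370.06 s


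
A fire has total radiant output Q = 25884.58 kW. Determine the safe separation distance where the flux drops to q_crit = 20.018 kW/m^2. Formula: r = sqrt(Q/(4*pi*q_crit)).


4*pi*q_crit = 251.55
Q/(4*pi*q_crit) = 102.90
r = sqrt(102.90) = 10.144 m

10.144 m


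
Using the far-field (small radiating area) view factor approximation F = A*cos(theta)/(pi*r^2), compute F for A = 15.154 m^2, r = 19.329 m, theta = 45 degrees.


cos(45 deg) = 0.70711
pi*r^2 = 1173.7
F = 15.154 * 0.70711 / 1173.7 = 0.0091294

0.0091294


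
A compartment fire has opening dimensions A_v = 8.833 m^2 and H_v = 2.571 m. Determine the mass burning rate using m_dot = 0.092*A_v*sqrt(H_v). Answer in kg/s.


sqrt(H_v) = 1.6034
m_dot = 0.092 * 8.833 * 1.6034 = 1.3030 kg/s

1.3030 kg/s


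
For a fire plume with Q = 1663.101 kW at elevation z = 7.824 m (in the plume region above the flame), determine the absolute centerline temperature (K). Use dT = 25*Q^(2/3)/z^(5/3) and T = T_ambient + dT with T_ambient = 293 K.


Q^(2/3) = 140.37
z^(5/3) = 30.835
dT = 25 * 140.37 / 30.835 = 113.81 K
T = 293 + 113.81 = 406.81 K

406.81 K


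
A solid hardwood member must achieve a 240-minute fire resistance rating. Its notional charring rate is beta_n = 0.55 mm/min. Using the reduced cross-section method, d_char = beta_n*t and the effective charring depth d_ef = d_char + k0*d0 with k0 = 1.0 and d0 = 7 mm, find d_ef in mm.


d_char = 0.55 * 240 = 132 mm
d_ef = 132 + 1.0*7 = 139 mm

139 mm


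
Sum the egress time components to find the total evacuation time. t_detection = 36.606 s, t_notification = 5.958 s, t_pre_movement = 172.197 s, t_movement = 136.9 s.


Total = 36.606 + 5.958 + 172.197 + 136.9 = 351.661 s

351.661 s


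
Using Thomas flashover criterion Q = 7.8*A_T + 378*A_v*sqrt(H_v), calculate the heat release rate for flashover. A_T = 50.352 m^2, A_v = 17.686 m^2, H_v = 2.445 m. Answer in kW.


7.8*A_T = 392.75
sqrt(H_v) = 1.5636
378*A_v*sqrt(H_v) = 10453
Q = 392.75 + 10453 = 10846 kW

10846 kW


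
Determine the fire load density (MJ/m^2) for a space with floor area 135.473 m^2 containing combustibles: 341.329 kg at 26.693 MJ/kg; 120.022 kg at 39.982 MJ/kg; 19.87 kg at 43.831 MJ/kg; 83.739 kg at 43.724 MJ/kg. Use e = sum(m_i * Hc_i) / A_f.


Total energy = 341.329*26.693 + 120.022*39.982 + 19.87*43.831 + 83.739*43.724
= 9111.095 + 4798.720 + 870.9220 + 3661.404
= 18442.14 MJ
e = 18442.14 / 135.473 = 136.13 MJ/m^2

136.13 MJ/m^2


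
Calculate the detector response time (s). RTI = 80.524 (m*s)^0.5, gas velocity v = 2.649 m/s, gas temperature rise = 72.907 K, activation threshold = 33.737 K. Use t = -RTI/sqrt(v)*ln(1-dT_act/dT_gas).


dT_act/dT_gas = 0.46274
ln(1 - 0.46274) = -0.62127
t = -80.524 / sqrt(2.649) * -0.62127 = 30.737 s

30.737 s


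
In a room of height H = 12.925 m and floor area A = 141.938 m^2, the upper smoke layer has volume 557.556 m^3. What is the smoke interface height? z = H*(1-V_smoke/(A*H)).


V/(A*H) = 0.30392
1 - 0.30392 = 0.69608
z = 12.925 * 0.69608 = 8.9968 m

8.9968 m


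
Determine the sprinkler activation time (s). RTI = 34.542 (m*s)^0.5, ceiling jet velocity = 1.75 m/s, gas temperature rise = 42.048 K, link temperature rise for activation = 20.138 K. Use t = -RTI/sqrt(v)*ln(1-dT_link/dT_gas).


dT_link/dT_gas = 0.47893
ln(1 - 0.47893) = -0.65187
t = -34.542 / sqrt(1.75) * -0.65187 = 17.021 s

17.021 s


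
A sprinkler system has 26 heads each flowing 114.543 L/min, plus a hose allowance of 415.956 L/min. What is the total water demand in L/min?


Sprinkler demand = 26 * 114.543 = 2978.118 L/min
Total = 2978.118 + 415.956 = 3394.074 L/min

3394.074 L/min


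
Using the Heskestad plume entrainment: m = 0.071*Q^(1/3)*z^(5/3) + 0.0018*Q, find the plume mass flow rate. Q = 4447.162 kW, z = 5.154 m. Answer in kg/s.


Q^(1/3) = 16.445
z^(5/3) = 15.378
First term = 0.071 * 16.445 * 15.378 = 17.955
Second term = 0.0018 * 4447.162 = 8.0049
m = 25.960 kg/s

25.960 kg/s


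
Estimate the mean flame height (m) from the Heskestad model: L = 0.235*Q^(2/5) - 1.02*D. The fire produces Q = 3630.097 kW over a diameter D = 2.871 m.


Q^(2/5) = 26.544
0.235 * Q^(2/5) = 6.2379
1.02 * D = 2.9284
L = 3.3094 m

3.3094 m


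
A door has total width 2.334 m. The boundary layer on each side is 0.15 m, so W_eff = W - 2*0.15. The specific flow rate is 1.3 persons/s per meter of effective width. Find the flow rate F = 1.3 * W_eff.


W_eff = 2.334 - 0.30 = 2.034 m
F = 1.3 * 2.034 = 2.6442 persons/s

2.6442 persons/s


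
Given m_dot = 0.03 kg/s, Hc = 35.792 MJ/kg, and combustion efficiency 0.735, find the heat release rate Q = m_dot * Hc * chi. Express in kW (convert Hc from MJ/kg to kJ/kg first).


Hc = 35.792 MJ/kg = 35.792 * 1000 kJ/kg = 35792 kJ/kg
Q = 0.03 kg/s * 35792 kJ/kg * 0.735 = 789.21 kW

789.21 kW


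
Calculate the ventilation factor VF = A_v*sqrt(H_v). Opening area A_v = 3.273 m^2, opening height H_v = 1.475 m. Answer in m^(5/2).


sqrt(H_v) = 1.2145
VF = 3.273 * 1.2145 = 3.9750 m^(5/2)

3.9750 m^(5/2)


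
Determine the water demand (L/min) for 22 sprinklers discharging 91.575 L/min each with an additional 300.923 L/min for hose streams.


Sprinkler demand = 22 * 91.575 = 2014.65 L/min
Total = 2014.65 + 300.923 = 2315.573 L/min

2315.573 L/min


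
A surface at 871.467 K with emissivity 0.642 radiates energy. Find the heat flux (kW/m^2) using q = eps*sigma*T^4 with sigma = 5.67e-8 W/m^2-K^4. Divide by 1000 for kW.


T^4 = 5.7677e+11
q = 0.642 * 5.67e-8 * 5.7677e+11 / 1000 = 20.995 kW/m^2

20.995 kW/m^2


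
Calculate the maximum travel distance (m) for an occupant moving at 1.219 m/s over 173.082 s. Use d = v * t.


d = 1.219 * 173.082 = 210.99 m

210.99 m


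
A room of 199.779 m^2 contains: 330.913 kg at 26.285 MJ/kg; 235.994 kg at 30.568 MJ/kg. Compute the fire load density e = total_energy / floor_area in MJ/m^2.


Total energy = 330.913*26.285 + 235.994*30.568
= 8698.048 + 7213.865
= 15911.91 MJ
e = 15911.91 / 199.779 = 79.648 MJ/m^2

79.648 MJ/m^2


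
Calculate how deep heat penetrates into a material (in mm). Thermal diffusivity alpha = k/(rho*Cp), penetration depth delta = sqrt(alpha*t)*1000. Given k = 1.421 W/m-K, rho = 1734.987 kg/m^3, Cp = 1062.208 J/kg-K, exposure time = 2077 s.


alpha = 1.421 / (1734.987 * 1062.208) = 7.7106e-07 m^2/s
alpha * t = 0.0016015
delta = sqrt(0.0016015) * 1000 = 40.019 mm

40.019 mm


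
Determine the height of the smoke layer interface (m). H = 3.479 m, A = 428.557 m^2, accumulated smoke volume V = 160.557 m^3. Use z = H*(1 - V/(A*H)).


V/(A*H) = 0.10769
1 - 0.10769 = 0.89231
z = 3.479 * 0.89231 = 3.1044 m

3.1044 m


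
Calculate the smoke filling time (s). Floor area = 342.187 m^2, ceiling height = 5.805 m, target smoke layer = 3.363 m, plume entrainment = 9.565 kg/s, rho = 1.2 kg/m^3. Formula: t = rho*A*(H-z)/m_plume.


H - z = 2.442 m
t = 1.2 * 342.187 * 2.442 / 9.565 = 104.83 s

104.83 s


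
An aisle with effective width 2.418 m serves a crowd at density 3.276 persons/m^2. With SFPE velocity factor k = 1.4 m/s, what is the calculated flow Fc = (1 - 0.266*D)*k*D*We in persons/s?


1 - 0.266*D = 1 - 0.266*3.276 = 0.12858
Fs = 0.12858 * 1.4 * 3.276 = 0.58974 persons/(s*m)
Fc = 0.58974 * 2.418 = 1.4260 persons/s

1.4260 persons/s


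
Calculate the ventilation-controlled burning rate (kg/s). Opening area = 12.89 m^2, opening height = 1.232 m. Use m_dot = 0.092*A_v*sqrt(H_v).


sqrt(H_v) = 1.1100
m_dot = 0.092 * 12.89 * 1.1100 = 1.3163 kg/s

1.3163 kg/s


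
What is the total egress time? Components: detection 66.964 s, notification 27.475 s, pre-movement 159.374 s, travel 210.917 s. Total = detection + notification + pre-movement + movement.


Total = 66.964 + 27.475 + 159.374 + 210.917 = 464.73 s

464.73 s


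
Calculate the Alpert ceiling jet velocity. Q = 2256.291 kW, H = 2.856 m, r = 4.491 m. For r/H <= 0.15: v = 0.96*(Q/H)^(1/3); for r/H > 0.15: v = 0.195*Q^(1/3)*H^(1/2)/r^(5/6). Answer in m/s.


r/H = 4.491 / 2.856 = 1.5725
r/H > 0.15, so v = 0.195*Q^(1/3)*H^(1/2)/r^(5/6)
Q^(1/3) = 13.116
H^(1/2) = 1.6900
r^(5/6) = 3.4964
v = 0.195 * 13.116 * 1.6900 / 3.4964 = 1.2362 m/s

1.2362 m/s


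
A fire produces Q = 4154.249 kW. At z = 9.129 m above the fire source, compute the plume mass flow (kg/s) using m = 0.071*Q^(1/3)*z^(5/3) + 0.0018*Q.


Q^(1/3) = 16.075
z^(5/3) = 39.875
First term = 0.071 * 16.075 * 39.875 = 45.512
Second term = 0.0018 * 4154.249 = 7.4776
m = 52.990 kg/s

52.990 kg/s


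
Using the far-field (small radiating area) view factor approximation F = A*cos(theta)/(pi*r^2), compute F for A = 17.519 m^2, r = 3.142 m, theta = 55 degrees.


cos(55 deg) = 0.57358
pi*r^2 = 31.014
F = 17.519 * 0.57358 / 31.014 = 0.32400

0.32400


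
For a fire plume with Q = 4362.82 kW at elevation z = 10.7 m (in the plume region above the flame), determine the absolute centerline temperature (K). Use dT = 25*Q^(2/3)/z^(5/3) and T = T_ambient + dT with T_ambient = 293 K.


Q^(2/3) = 267.00
z^(5/3) = 51.956
dT = 25 * 267.00 / 51.956 = 128.47 K
T = 293 + 128.47 = 421.47 K

421.47 K


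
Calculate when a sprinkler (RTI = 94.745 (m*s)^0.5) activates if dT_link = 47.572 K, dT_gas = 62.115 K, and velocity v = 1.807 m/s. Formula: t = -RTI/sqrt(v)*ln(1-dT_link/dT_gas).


dT_link/dT_gas = 0.76587
ln(1 - 0.76587) = -1.4519
t = -94.745 / sqrt(1.807) * -1.4519 = 102.33 s

102.33 s


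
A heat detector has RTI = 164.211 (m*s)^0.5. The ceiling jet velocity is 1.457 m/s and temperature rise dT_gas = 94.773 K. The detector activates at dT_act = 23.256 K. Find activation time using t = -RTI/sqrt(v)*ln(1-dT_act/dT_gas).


dT_act/dT_gas = 0.24539
ln(1 - 0.24539) = -0.28155
t = -164.211 / sqrt(1.457) * -0.28155 = 38.302 s

38.302 s


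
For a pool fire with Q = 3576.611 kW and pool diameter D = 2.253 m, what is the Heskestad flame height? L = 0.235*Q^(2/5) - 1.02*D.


Q^(2/5) = 26.387
0.235 * Q^(2/5) = 6.2009
1.02 * D = 2.2981
L = 3.9029 m

3.9029 m


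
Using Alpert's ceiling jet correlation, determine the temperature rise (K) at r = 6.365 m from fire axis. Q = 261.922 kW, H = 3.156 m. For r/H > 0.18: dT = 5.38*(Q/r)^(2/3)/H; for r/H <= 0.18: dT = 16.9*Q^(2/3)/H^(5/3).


r/H = 6.365 / 3.156 = 2.0168
r/H > 0.18, so dT = 5.38*(Q/r)^(2/3)/H
Q/r = 41.150
(Q/r)^(2/3) = 11.919
dT = 5.38 * 11.919 / 3.156 = 20.319 K

20.319 K


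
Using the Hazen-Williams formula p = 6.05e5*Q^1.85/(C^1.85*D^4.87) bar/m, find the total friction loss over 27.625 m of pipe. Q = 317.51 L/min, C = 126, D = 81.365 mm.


Q^1.85 = 42487
C^1.85 = 7685.7
D^4.87 = 2.0129e+09
p/m = 0.0016615 bar/m
p_total = 0.0016615 * 27.625 = 0.045898 bar

0.045898 bar


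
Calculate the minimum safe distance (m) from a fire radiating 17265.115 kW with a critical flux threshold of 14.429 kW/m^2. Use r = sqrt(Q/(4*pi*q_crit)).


4*pi*q_crit = 181.32
Q/(4*pi*q_crit) = 95.219
r = sqrt(95.219) = 9.7580 m

9.7580 m


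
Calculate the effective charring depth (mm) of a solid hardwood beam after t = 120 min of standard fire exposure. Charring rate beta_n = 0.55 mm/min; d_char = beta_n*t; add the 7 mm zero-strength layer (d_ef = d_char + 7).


d_char = 0.55 * 120 = 66 mm
d_ef = 66 + 1.0*7 = 73 mm

73 mm


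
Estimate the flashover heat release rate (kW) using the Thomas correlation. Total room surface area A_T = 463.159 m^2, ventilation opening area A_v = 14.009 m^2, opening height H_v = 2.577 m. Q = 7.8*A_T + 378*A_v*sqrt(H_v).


7.8*A_T = 3612.6
sqrt(H_v) = 1.6053
378*A_v*sqrt(H_v) = 8500.7
Q = 3612.6 + 8500.7 = 12113 kW

12113 kW


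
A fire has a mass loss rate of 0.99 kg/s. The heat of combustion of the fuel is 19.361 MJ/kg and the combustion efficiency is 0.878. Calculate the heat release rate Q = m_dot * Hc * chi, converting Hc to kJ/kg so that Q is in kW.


Hc = 19.361 MJ/kg = 19.361 * 1000 kJ/kg = 19361 kJ/kg
Q = 0.99 kg/s * 19361 kJ/kg * 0.878 = 16829 kW

16829 kW


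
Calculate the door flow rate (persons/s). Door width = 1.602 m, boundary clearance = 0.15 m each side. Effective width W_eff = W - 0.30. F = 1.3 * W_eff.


W_eff = 1.602 - 0.30 = 1.302 m
F = 1.3 * 1.302 = 1.6926 persons/s

1.6926 persons/s


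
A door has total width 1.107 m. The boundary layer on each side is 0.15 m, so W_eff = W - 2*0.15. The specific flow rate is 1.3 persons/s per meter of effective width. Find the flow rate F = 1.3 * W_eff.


W_eff = 1.107 - 0.30 = 0.807 m
F = 1.3 * 0.807 = 1.0491 persons/s

1.0491 persons/s


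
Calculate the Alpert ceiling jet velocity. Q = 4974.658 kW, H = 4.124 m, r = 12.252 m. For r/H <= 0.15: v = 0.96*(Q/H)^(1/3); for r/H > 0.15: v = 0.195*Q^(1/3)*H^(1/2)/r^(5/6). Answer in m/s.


r/H = 12.252 / 4.124 = 2.9709
r/H > 0.15, so v = 0.195*Q^(1/3)*H^(1/2)/r^(5/6)
Q^(1/3) = 17.071
H^(1/2) = 2.0308
r^(5/6) = 8.0694
v = 0.195 * 17.071 * 2.0308 / 8.0694 = 0.83774 m/s

0.83774 m/s


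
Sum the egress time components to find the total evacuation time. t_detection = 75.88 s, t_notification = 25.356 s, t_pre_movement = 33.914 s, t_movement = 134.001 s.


Total = 75.88 + 25.356 + 33.914 + 134.001 = 269.151 s

269.151 s


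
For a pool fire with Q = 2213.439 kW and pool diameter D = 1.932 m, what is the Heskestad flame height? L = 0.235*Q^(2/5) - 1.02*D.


Q^(2/5) = 21.778
0.235 * Q^(2/5) = 5.1179
1.02 * D = 1.9706
L = 3.1473 m

3.1473 m


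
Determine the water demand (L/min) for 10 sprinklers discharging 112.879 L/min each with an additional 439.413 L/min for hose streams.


Sprinkler demand = 10 * 112.879 = 1128.79 L/min
Total = 1128.79 + 439.413 = 1568.203 L/min

1568.203 L/min


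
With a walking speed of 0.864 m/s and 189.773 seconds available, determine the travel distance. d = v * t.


d = 0.864 * 189.773 = 163.96 m

163.96 m


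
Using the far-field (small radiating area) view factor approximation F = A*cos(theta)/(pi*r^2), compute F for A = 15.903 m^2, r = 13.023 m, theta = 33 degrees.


cos(33 deg) = 0.83867
pi*r^2 = 532.81
F = 15.903 * 0.83867 / 532.81 = 0.025032

0.025032


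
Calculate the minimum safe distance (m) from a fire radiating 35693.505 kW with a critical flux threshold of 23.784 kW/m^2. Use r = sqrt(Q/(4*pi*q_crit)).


4*pi*q_crit = 298.88
Q/(4*pi*q_crit) = 119.42
r = sqrt(119.42) = 10.928 m

10.928 m


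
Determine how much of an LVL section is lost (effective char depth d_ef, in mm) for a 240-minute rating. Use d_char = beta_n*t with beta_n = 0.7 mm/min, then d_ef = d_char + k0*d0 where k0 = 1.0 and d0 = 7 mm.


d_char = 0.7 * 240 = 168 mm
d_ef = 168 + 1.0*7 = 175 mm

175 mm


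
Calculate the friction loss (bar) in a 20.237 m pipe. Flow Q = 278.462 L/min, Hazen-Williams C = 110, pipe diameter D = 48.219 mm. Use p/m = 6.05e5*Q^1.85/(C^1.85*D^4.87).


Q^1.85 = 33329
C^1.85 = 5978.3
D^4.87 = 1.5750e+08
p/m = 0.021415 bar/m
p_total = 0.021415 * 20.237 = 0.43338 bar

0.43338 bar


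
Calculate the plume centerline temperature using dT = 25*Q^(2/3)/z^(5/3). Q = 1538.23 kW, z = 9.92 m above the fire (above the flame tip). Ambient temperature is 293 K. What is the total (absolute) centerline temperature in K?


Q^(2/3) = 133.25
z^(5/3) = 45.799
dT = 25 * 133.25 / 45.799 = 72.739 K
T = 293 + 72.739 = 365.74 K

365.74 K


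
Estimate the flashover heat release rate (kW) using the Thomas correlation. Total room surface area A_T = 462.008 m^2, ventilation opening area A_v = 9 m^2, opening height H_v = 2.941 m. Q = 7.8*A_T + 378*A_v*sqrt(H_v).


7.8*A_T = 3603.7
sqrt(H_v) = 1.7149
378*A_v*sqrt(H_v) = 5834.2
Q = 3603.7 + 5834.2 = 9437.9 kW

9437.9 kW


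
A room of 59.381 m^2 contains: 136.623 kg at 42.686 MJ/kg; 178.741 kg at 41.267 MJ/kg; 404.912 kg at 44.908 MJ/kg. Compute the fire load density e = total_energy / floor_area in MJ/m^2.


Total energy = 136.623*42.686 + 178.741*41.267 + 404.912*44.908
= 5831.889 + 7376.105 + 18183.79
= 31391.78 MJ
e = 31391.78 / 59.381 = 528.65 MJ/m^2

528.65 MJ/m^2


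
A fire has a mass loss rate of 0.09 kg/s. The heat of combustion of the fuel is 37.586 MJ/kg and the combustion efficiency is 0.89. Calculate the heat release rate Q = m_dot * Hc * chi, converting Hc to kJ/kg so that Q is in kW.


Hc = 37.586 MJ/kg = 37.586 * 1000 kJ/kg = 37586 kJ/kg
Q = 0.09 kg/s * 37586 kJ/kg * 0.89 = 3010.6 kW

3010.6 kW


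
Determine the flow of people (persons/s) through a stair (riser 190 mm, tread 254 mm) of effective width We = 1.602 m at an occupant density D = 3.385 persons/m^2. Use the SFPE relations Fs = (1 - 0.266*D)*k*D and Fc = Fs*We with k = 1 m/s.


1 - 0.266*D = 1 - 0.266*3.385 = 0.099590
Fs = 0.099590 * 1 * 3.385 = 0.33711 persons/(s*m)
Fc = 0.33711 * 1.602 = 0.54005 persons/s

0.54005 persons/s


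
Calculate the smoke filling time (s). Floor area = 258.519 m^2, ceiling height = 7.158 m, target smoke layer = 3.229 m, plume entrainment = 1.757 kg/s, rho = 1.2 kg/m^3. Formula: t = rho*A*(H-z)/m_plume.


H - z = 3.929 m
t = 1.2 * 258.519 * 3.929 / 1.757 = 693.72 s

693.72 s


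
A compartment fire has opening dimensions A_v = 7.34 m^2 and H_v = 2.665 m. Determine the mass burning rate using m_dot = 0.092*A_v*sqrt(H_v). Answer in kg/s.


sqrt(H_v) = 1.6325
m_dot = 0.092 * 7.34 * 1.6325 = 1.1024 kg/s

1.1024 kg/s


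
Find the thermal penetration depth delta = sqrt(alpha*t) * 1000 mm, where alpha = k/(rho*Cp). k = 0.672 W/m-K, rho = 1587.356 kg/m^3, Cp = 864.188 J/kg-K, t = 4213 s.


alpha = 0.672 / (1587.356 * 864.188) = 4.8988e-07 m^2/s
alpha * t = 0.0020639
delta = sqrt(0.0020639) * 1000 = 45.430 mm

45.430 mm


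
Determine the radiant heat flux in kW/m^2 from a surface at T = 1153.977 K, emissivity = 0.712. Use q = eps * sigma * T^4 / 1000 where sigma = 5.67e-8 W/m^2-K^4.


T^4 = 1.7733e+12
q = 0.712 * 5.67e-8 * 1.7733e+12 / 1000 = 71.590 kW/m^2

71.590 kW/m^2


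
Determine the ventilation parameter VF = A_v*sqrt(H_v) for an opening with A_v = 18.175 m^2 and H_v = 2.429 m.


sqrt(H_v) = 1.5585
VF = 18.175 * 1.5585 = 28.326 m^(5/2)

28.326 m^(5/2)


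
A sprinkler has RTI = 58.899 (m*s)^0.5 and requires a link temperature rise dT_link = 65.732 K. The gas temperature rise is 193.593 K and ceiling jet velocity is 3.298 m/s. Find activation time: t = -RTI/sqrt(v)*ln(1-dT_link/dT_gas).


dT_link/dT_gas = 0.33954
ln(1 - 0.33954) = -0.41481
t = -58.899 / sqrt(3.298) * -0.41481 = 13.454 s

13.454 s


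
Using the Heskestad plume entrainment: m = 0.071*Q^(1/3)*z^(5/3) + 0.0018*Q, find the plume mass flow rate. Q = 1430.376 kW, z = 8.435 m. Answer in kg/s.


Q^(1/3) = 11.267
z^(5/3) = 34.952
First term = 0.071 * 11.267 * 34.952 = 27.961
Second term = 0.0018 * 1430.376 = 2.5747
m = 30.536 kg/s

30.536 kg/s


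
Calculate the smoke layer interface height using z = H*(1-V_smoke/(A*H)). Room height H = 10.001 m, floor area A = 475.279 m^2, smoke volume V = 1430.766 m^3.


V/(A*H) = 0.30101
1 - 0.30101 = 0.69899
z = 10.001 * 0.69899 = 6.9906 m

6.9906 m


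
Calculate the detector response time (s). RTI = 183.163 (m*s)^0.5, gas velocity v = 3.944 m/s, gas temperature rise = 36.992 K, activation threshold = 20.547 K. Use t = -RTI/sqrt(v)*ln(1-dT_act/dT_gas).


dT_act/dT_gas = 0.55544
ln(1 - 0.55544) = -0.81068
t = -183.163 / sqrt(3.944) * -0.81068 = 74.769 s

74.769 s
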